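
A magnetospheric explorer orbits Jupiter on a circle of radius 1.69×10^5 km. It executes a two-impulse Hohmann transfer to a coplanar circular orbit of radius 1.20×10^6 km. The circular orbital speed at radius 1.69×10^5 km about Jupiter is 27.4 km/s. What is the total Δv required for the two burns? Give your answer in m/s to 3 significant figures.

Δv = 14100 m/s

From the circular-orbit relation v² = μ/r at r = 1.69×10^5 km: μ = v²r = (27.4)² × 1.69×10^5 = 1.26878×10^8 km³/s².
The Hohmann ellipse has a_t = (r₁ + r₂)/2 = 6.845×10^5 km.
At r₁ the circular-orbit speed is v₁ = √(μ/r₁) = 27.400 km/s.
Transfer-orbit speed at r₁ (v² = μ(2/r − 1/a)): v_p = √[μ(2/r₁ − 1/a_t)] = 36.279 km/s.
First burn Δv₁ = |v_p − v₁| = 8.879 km/s.
At r₂, v₂ = √(μ/r₂) = 10.2826 km/s.
Transfer-orbit speed at r₂: v_a = √[μ(2/r₂ − 1/a_t)] = 5.10928 km/s.
Second burn Δv₂ = |v₂ − v_a| = 5.173 km/s.
Total Δv = Δv₁ + Δv₂ = 14.05 km/s.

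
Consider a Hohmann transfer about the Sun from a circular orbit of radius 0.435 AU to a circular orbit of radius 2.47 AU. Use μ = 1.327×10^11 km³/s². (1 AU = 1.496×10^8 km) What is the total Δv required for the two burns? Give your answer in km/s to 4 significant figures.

Δv = 22.31 km/s

In km: r₁ = 0.435 × 1.496×10^8 = 6.5076×10^7 km; r₂ = 2.47 × 1.496×10^8 = 3.69512×10^8 km.
Transfer-ellipse semi-major axis a_t = (r₁ + r₂)/2 = (6.5076×10^7 + 3.69512×10^8)/2 = 2.17294×10^8 km.
At r₁ the circular-orbit speed is v₁ = √(μ/r₁) = 45.16 km/s.
Transfer-orbit speed at r₁ (vis-viva): v_p = √[μ(2/r₁ − 1/a_t)] = 58.89 km/s.
First burn Δv₁ = |v_p − v₁| = 13.73 km/s.
Circular speed at r₂: v₂ = √(μ/r₂) = 18.95 km/s.
Transfer-orbit speed at r₂: v_a = √[μ(2/r₂ − 1/a_t)] = 10.37 km/s.
Second burn Δv₂ = |v₂ − v_a| = 8.580 km/s.
Total Δv = Δv₁ + Δv₂ = 22.31 km/s.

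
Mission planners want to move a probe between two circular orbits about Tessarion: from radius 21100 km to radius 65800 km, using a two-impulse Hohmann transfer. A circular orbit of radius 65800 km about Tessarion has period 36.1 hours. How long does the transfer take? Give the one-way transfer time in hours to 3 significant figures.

t = 9.69 hours

From Kepler's third law T² = 4π²r³/μ at r = 65800 km, T = 36.1 hours = 36.1 × 3600 s = 1.2996×10^5 s: μ = 4π²r³/T² = 6.65914×10^5 km³/s².
Transfer-ellipse semi-major axis a_t = (r₁ + r₂)/2 = (21100 + 65800)/2 = 43450 km.
Half the transfer-orbit period gives t = π√(a_t³/μ) = 34870 s.
Converting: 34870 s ÷ 3600 s/hour = 9.69 hours.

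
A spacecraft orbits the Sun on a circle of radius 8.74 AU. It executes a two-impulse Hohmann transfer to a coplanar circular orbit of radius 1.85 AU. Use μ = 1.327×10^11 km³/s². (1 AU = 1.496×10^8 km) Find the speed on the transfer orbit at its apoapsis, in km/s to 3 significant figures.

In km: r₁ = 8.74 × 1.496×10^8 = 1.307504×10^9 km; r₂ = 1.85 × 1.496×10^8 = 2.7676×10^8 km.
Semi-major axis of the transfer orbit: a_t = (1.307504×10^9 + 2.7676×10^8)/2 = 7.92132×10^8 km.
At apoapsis, r = 1.307504×10^9 km.
From the vis-viva equation, v = √[μ(2/r − 1/a_t)] = 5.955 km/s.

v = 5.95 km/s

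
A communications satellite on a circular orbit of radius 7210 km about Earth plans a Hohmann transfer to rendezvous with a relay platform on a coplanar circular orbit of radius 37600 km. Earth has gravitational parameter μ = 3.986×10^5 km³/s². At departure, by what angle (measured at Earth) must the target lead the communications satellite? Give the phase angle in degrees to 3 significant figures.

φ = 97.2°

The Hohmann ellipse has a_t = (r₁ + r₂)/2 = 22405 km.
The half-period of the transfer ellipse is t = π√(a_t³/μ) = 16688 s.
Target angular speed ω₂ = √(μ/r₂³) = 8.6594×10^-5 rad/s.
Angle swept by the target during transfer: ω₂·t = 1.4451 rad = 82.80°.
Arrival is 180° from departure on the ellipse, so φ = 180° − 82.80° = 97.2°.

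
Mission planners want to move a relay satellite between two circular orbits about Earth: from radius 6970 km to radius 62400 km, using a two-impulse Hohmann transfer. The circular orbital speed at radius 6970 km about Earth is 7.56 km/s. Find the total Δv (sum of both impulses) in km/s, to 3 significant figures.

From the circular-orbit relation v² = μ/r at r = 6970 km: μ = v²r = (7.56)² × 6970 = 3.98361×10^5 km³/s².
Semi-major axis of the transfer orbit: a_t = (6970 + 62400)/2 = 34685 km.
At r₁ the circular-orbit speed is v₁ = √(μ/r₁) = 7.560 km/s.
Transfer-orbit speed at r₁ (vis-viva): v_p = √[μ(2/r₁ − 1/a_t)] = 10.14 km/s.
First burn Δv₁ = |v_p − v₁| = 2.580 km/s.
At r₂, v₂ = √(μ/r₂) = 2.527 km/s.
Transfer-orbit speed at r₂: v_a = √[μ(2/r₂ − 1/a_t)] = 1.133 km/s.
Second burn Δv₂ = |v₂ − v_a| = 1.394 km/s.
Δv = Δv₁ + Δv₂ = 2.580 + 1.394 = 3.974 km/s.

Δv = 3.97 km/s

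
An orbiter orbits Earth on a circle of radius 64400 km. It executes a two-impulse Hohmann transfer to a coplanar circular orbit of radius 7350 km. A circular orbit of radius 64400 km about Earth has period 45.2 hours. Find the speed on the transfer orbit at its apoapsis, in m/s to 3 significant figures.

v = 1130 m/s

From Kepler's third law T² = 4π²r³/μ at r = 64400 km, T = 45.2 hours = 45.2 × 3600 s = 1.6272×10^5 s: μ = 4π²r³/T² = 3.98231×10^5 km³/s².
The Hohmann ellipse has a_t = (r₁ + r₂)/2 = 35875 km.
At apoapsis, r = 64400 km.
Vis-viva: v = √[μ(2/r − 1/a_t)] = √[3.98231×10^5 × (2/64400 − 1/35875)] = 1.126 km/s.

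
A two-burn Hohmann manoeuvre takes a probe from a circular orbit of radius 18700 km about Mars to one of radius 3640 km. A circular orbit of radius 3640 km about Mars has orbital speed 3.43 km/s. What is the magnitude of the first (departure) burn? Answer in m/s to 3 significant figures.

From the circular-orbit relation v² = μ/r at r = 3640 km: μ = v²r = (3.43)² × 3640 = 42824.2 km³/s².
The Hohmann ellipse has a_t = (r₁ + r₂)/2 = 11170 km.
On the circular orbit at r = 18700 km, v_c = √(μ/r) = 1.5133 km/s.
Vis-viva on the transfer ellipse at r = 18700 km gives v_t = √[μ(2/r − 1/a_t)] = 0.86387 km/s.
Δv₁ = |v_t − v_c| = |0.86387 − 1.5133| = 0.6494 km/s.

Δv₁ = 649 m/s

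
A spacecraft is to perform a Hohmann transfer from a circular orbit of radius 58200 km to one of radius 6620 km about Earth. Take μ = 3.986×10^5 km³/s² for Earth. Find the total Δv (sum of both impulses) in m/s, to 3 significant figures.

Δv = 4070 m/s

The Hohmann ellipse has a_t = (r₁ + r₂)/2 = 32410 km.
At r₁ the circular-orbit speed is v₁ = √(μ/r₁) = 2.617 km/s.
On the transfer ellipse at r₁, vis-viva equation gives v_a = √[μ(2/r₁ − 1/a_t)] = 1.183 km/s.
First burn Δv₁ = |v_a − v₁| = 1.434 km/s.
At r₂, v₂ = √(μ/r₂) = 7.75961 km/s.
Transfer-orbit speed at r₂: v_p = √[μ(2/r₂ − 1/a_t)] = 10.3983 km/s.
Second burn Δv₂ = |v₂ − v_p| = 2.639 km/s.
Δv = Δv₁ + Δv₂ = 1.434 + 2.639 = 4.073 km/s.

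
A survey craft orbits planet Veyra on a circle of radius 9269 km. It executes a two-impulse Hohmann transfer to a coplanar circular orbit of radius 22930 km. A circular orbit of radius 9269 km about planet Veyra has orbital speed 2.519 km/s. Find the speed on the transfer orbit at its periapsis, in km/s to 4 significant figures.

From the circular-orbit relation v² = μ/r at r = 9269 km: μ = v²r = (2.519)² × 9269 = 58815.2 km³/s².
Transfer-ellipse semi-major axis a_t = (r₁ + r₂)/2 = (9269 + 22930)/2 = 16099.5 km.
The periapsis of the transfer ellipse is at r = 9269 km.
From the vis-viva equation, v = √[μ(2/r − 1/a_t)] = 3.006 km/s.

v = 3.006 km/s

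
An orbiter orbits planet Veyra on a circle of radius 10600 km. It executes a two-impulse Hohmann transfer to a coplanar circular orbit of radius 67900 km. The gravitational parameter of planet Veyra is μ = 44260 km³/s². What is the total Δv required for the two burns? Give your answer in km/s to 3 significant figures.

Δv = 1.03 km/s

Semi-major axis of the transfer orbit: a_t = (10600 + 67900)/2 = 39250 km.
At r₁ the circular-orbit speed is v₁ = √(μ/r₁) = 2.0434 km/s.
On the transfer ellipse at r₁, vis-viva equation gives v_p = √[μ(2/r₁ − 1/a_t)] = 2.6876 km/s.
First burn Δv₁ = |v_p − v₁| = 0.6442 km/s.
Circular speed at r₂: v₂ = √(μ/r₂) = 0.8074 km/s.
Transfer-orbit speed at r₂: v_a = √[μ(2/r₂ − 1/a_t)] = 0.4196 km/s.
Second burn Δv₂ = |v₂ − v_a| = 0.3878 km/s.
Δv = Δv₁ + Δv₂ = 0.6442 + 0.3878 = 1.032 km/s.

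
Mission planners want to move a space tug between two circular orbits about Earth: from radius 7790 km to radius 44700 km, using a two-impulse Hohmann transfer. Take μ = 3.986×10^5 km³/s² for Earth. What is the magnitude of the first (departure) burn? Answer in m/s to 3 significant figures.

The Hohmann ellipse has a_t = (r₁ + r₂)/2 = 26245 km.
Circular speed at r = 7790 km: v_c = √(μ/r) = 7.153 km/s.
Transfer-orbit speed at the same r (vis-viva, a = a_t): v_t = √[μ(2/r − 1/a_t)] = 9.335 km/s.
Δv₁ = |v_t − v_c| = |9.335 − 7.153| = 2.182 km/s.

Δv₁ = 2180 m/s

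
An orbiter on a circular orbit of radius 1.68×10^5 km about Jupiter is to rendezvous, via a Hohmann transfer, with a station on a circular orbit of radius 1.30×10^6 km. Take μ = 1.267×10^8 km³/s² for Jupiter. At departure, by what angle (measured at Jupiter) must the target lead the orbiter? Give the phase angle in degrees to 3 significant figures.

φ = 104°

The Hohmann ellipse has a_t = (r₁ + r₂)/2 = 7.340×10^5 km.
The half-period of the transfer ellipse is t = π√(a_t³/μ) = 1.755115×10^5 s.
The target's mean motion on its circular orbit is ω₂ = √(μ/r₂³) = 7.594047×10^-6 rad/s.
Angle swept by the target during transfer: ω₂·t = 1.33284 rad = 76.37°.
Arrival is 180° from departure on the ellipse, so φ = 180° − 76.37° = 104°.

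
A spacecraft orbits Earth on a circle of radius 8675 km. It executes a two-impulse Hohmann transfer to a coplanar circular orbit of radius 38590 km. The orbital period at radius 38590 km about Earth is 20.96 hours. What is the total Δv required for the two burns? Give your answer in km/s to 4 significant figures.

From Kepler's third law T² = 4π²r³/μ at r = 38590 km, T = 20.96 hours = 20.96 × 3600 s = 75456 s: μ = 4π²r³/T² = 3.98471×10^5 km³/s².
Transfer-ellipse semi-major axis a_t = (r₁ + r₂)/2 = (8675 + 38590)/2 = 23632.5 km.
Circular speed at r₁: v₁ = √(μ/r₁) = √(3.98471×10^5/8675) = 6.7774 km/s.
On the transfer ellipse at r₁, vis-viva gives v_p = √[μ(2/r₁ − 1/a_t)] = 8.6606 km/s.
First burn Δv₁ = |v_p − v₁| = 1.8832 km/s.
At r₂, v₂ = √(μ/r₂) = 3.2134 km/s.
Transfer-orbit speed at r₂: v_a = √[μ(2/r₂ − 1/a_t)] = 1.9469 km/s.
Second burn Δv₂ = |v₂ − v_a| = 1.2665 km/s.
Total Δv = Δv₁ + Δv₂ = 3.150 km/s.

Δv = 3.150 km/s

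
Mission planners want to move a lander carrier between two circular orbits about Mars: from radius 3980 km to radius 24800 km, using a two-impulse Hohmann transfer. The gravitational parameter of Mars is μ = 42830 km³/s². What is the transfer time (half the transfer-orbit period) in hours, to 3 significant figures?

t = 7.28 hours

The Hohmann ellipse has a_t = (r₁ + r₂)/2 = 14390 km.
Transfer time t = π√(a_t³/μ) = π√((14390)³ / 42830) = 26200 s.
Converting: 26200 s ÷ 3600 s/hour = 7.28 hours.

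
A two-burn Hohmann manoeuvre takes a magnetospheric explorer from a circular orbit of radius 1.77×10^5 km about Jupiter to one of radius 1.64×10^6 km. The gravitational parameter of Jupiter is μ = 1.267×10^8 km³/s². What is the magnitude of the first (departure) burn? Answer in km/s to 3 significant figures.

Δv₁ = 9.19 km/s

Transfer-ellipse semi-major axis a_t = (r₁ + r₂)/2 = (1.770×10^5 + 1.640×10^6)/2 = 9.085×10^5 km.
On the circular orbit at r = 1.770×10^5 km, v_c = √(μ/r) = 26.755 km/s.
Transfer-orbit speed at the same r (vis-viva, a = a_t): v_t = √[μ(2/r − 1/a_t)] = 35.947 km/s.
Δv₁ = |v_t − v_c| = |35.947 − 26.755| = 9.192 km/s.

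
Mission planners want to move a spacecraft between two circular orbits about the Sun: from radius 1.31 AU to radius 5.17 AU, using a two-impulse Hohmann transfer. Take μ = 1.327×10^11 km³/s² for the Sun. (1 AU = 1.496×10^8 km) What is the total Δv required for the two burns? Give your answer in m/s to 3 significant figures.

In km: r₁ = 1.31 × 1.496×10^8 = 1.95976×10^8 km; r₂ = 5.17 × 1.496×10^8 = 7.73432×10^8 km.
Semi-major axis of the transfer orbit: a_t = (1.95976×10^8 + 7.73432×10^8)/2 = 4.84704×10^8 km.
Circular speed at r₁: v₁ = √(μ/r₁) = √(1.327×10^11/1.95976×10^8) = 26.022 km/s.
On the transfer ellipse at r₁, vis-viva equation gives v_p = √[μ(2/r₁ − 1/a_t)] = 32.871 km/s.
First burn Δv₁ = |v_p − v₁| = 6.849 km/s.
Circular speed at r₂: v₂ = √(μ/r₂) = 13.099 km/s.
Transfer-orbit speed at r₂: v_a = √[μ(2/r₂ − 1/a_t)] = 8.3289 km/s.
Second burn Δv₂ = |v₂ − v_a| = 4.770 km/s.
Total Δv = Δv₁ + Δv₂ = 11.62 km/s.

Δv = 11600 m/s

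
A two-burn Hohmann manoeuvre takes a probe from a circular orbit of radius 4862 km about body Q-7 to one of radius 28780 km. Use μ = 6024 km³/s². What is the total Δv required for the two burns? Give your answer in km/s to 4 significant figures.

Transfer-ellipse semi-major axis a_t = (r₁ + r₂)/2 = (4862 + 28780)/2 = 16821 km.
Circular speed at r₁: v₁ = √(μ/r₁) = √(6024/4862) = 1.1131 km/s.
Transfer-orbit speed at r₁ (vis-viva equation): v_p = √[μ(2/r₁ − 1/a_t)] = 1.4560 km/s.
First burn Δv₁ = |v_p − v₁| = 0.3429 km/s.
At r₂, v₂ = √(μ/r₂) = 0.4575 km/s.
Transfer-orbit speed at r₂: v_a = √[μ(2/r₂ − 1/a_t)] = 0.2460 km/s.
Second burn Δv₂ = |v₂ − v_a| = 0.2115 km/s.
Total Δv = Δv₁ + Δv₂ = 0.5544 km/s.

Δv = 0.5544 km/s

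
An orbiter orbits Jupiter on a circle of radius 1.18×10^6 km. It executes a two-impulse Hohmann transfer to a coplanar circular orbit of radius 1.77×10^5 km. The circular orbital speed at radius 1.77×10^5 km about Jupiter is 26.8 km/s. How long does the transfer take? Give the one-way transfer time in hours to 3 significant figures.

t = 43.3 hours

From the circular-orbit relation v² = μ/r at r = 1.77×10^5 km: μ = v²r = (26.8)² × 1.77×10^5 = 1.27128×10^8 km³/s².
Transfer-ellipse semi-major axis a_t = (r₁ + r₂)/2 = (1.180×10^6 + 1.770×10^5)/2 = 6.785×10^5 km.
Transfer time t = π√(a_t³/μ) = π√((6.785×10^5)³ / 1.27128×10^8) = 1.5572×10^5 s.
Converting: 1.5572×10^5 s ÷ 3600 s/hour = 43.3 hours.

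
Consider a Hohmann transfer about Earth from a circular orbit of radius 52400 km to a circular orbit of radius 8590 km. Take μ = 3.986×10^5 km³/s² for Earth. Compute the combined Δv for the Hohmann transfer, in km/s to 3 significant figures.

The Hohmann ellipse has a_t = (r₁ + r₂)/2 = 30495 km.
At r₁ the circular-orbit speed is v₁ = √(μ/r₁) = 2.758056 km/s.
On the transfer ellipse at r₁, vis-viva equation gives v_a = √[μ(2/r₁ − 1/a_t)] = 1.463812 km/s.
First burn Δv₁ = |v_a − v₁| = 1.2942 km/s.
At r₂, v₂ = √(μ/r₂) = 6.81196 km/s.
Transfer-orbit speed at r₂: v_p = √[μ(2/r₂ − 1/a_t)] = 8.92942 km/s.
Second burn Δv₂ = |v₂ − v_p| = 2.1175 km/s.
Total Δv = Δv₁ + Δv₂ = 3.412 km/s.

Δv = 3.41 km/s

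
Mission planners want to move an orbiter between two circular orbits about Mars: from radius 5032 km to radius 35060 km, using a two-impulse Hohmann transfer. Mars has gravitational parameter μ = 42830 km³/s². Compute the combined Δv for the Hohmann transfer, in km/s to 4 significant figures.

Δv = 1.492 km/s

Transfer-ellipse semi-major axis a_t = (r₁ + r₂)/2 = (5032 + 35060)/2 = 20046 km.
Circular speed at r₁: v₁ = √(μ/r₁) = √(42830/5032) = 2.9175 km/s.
Transfer-orbit speed at r₁ (vis-viva): v_p = √[μ(2/r₁ − 1/a_t)] = 3.8583 km/s.
First burn Δv₁ = |v_p − v₁| = 0.9408 km/s.
At r₂, v₂ = √(μ/r₂) = 1.1053 km/s.
Transfer-orbit speed at r₂: v_a = √[μ(2/r₂ − 1/a_t)] = 0.55376 km/s.
Second burn Δv₂ = |v₂ − v_a| = 0.5515 km/s.
Total Δv = Δv₁ + Δv₂ = 1.492 km/s.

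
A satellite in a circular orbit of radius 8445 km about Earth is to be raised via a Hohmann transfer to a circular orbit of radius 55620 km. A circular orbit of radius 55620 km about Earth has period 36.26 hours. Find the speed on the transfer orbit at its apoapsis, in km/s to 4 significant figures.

v = 1.375 km/s

From Kepler's third law T² = 4π²r³/μ at r = 55620 km, T = 36.26 hours = 36.26 × 3600 s = 1.30536×10^5 s: μ = 4π²r³/T² = 3.98650×10^5 km³/s².
The Hohmann ellipse has a_t = (r₁ + r₂)/2 = 32032.5 km.
At apoapsis, r = 55620 km.
Applying v² = μ(2/r − 1/a_t): v = 1.375 km/s.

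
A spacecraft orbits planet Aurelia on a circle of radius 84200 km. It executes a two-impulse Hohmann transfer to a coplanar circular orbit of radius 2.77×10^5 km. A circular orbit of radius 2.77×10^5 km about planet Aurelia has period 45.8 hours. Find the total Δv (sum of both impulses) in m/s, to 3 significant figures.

From Kepler's third law T² = 4π²r³/μ at r = 2.77×10^5 km, T = 45.8 hours = 45.8 × 3600 s = 1.6488×10^5 s: μ = 4π²r³/T² = 3.08648×10^7 km³/s².
The Hohmann ellipse has a_t = (r₁ + r₂)/2 = 1.806×10^5 km.
Circular speed at r₁: v₁ = √(μ/r₁) = √(3.08648×10^7/84200) = 19.1459 km/s.
On the transfer ellipse at r₁, v² = μ(2/r − 1/a) gives v_p = √[μ(2/r₁ − 1/a_t)] = 23.7114 km/s.
First burn Δv₁ = |v_p − v₁| = 4.5655 km/s.
Circular speed at r₂: v₂ = √(μ/r₂) = 10.5558 km/s.
Transfer-orbit speed at r₂: v_a = √[μ(2/r₂ − 1/a_t)] = 7.20757 km/s.
Second burn Δv₂ = |v₂ − v_a| = 3.3482 km/s.
Δv = Δv₁ + Δv₂ = 4.5655 + 3.3482 = 7.914 km/s.

Δv = 7910 m/s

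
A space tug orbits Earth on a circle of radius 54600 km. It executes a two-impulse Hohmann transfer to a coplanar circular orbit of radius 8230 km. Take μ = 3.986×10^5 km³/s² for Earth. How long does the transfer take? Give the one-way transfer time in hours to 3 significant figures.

Semi-major axis of the transfer orbit: a_t = (54600 + 8230)/2 = 31415 km.
Half the transfer-orbit period gives t = π√(a_t³/μ) = 27710 s.
Converting: 27710 s ÷ 3600 s/hour = 7.70 hours.

t = 7.70 hours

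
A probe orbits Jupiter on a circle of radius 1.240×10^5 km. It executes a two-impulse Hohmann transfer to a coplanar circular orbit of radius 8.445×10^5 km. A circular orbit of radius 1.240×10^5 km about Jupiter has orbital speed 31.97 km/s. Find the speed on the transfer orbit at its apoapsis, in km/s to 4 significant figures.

v = 6.199 km/s

From the circular-orbit relation v² = μ/r at r = 1.240×10^5 km: μ = v²r = (31.97)² × 1.240×10^5 = 1.26738×10^8 km³/s².
The Hohmann ellipse has a_t = (r₁ + r₂)/2 = 4.8425×10^5 km.
The apoapsis of the transfer ellipse is at r = 8.445×10^5 km.
From the vis-viva equation, v = √[μ(2/r − 1/a_t)] = 6.199 km/s.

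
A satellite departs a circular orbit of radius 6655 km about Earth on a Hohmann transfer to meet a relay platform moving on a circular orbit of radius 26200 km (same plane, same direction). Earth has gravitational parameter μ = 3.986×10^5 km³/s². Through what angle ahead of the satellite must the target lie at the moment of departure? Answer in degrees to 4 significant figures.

φ = 90.63°

The Hohmann ellipse has a_t = (r₁ + r₂)/2 = 16427.5 km.
The half-period of the transfer ellipse is t = π√(a_t³/μ) = 10477.04 s.
The target's mean motion on its circular orbit is ω₂ = √(μ/r₂³) = 1.488733×10^-4 rad/s.
Angle swept by the target during transfer: ω₂·t = 1.5598 rad = 89.37°.
Arrival is 180° from departure on the ellipse, so φ = 180° − 89.37° = 90.63°.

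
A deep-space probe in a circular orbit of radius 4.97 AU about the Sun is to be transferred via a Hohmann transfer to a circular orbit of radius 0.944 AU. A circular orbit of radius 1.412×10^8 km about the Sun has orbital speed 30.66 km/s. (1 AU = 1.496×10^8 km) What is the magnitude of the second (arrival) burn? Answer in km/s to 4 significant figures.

Δv₂ = 9.088 km/s

From the circular-orbit relation v² = μ/r at r = 1.412×10^8 km: μ = v²r = (30.66)² × 1.412×10^8 = 1.32733×10^11 km³/s².
In km: r₁ = 4.97 × 1.496×10^8 = 7.43512×10^8 km; r₂ = 0.944 × 1.496×10^8 = 1.412224×10^8 km.
The Hohmann ellipse has a_t = (r₁ + r₂)/2 = 4.423672×10^8 km.
Circular speed at r = 1.412224×10^8 km: v_c = √(μ/r) = 30.658 km/s.
Vis-viva on the transfer ellipse at r = 1.412224×10^8 km gives v_t = √[μ(2/r − 1/a_t)] = 39.746 km/s.
Δv₂ = |v_t − v_c| = |39.746 − 30.658| = 9.088 km/s.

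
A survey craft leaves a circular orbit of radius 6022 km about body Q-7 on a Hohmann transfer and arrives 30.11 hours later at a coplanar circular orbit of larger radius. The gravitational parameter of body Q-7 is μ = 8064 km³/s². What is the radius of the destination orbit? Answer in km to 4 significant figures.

Transfer time t = 30.11 hours = 1.08396×10^5 s, and t = π√(a_t³/μ).
So a_t = (μ t²/π²)^(1/3) = (8064 × (1.08396×10^5)² / π²)^(1/3) = 21253 km.
Since a_t = (r₁ + r₂)/2, r₂ = 2a_t − r₁ = 2×21253 − 6022 = 36484 km.

r₂ = 36480 km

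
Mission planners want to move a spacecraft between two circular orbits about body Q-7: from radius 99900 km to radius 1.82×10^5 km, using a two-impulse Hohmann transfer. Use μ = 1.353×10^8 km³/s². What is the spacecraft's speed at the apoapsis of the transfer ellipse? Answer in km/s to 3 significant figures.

Transfer-ellipse semi-major axis a_t = (r₁ + r₂)/2 = (99900 + 1.820×10^5)/2 = 1.4095×10^5 km.
At apoapsis, r = 1.820×10^5 km.
Applying v² = μ(2/r − 1/a_t): v = 22.95 km/s.

v = 23.0 km/s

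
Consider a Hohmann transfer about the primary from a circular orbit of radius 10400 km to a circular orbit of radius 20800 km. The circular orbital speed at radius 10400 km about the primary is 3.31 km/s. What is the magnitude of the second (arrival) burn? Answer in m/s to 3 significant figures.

From the circular-orbit relation v² = μ/r at r = 10400 km: μ = v²r = (3.31)² × 10400 = 1.13943×10^5 km³/s².
Transfer-ellipse semi-major axis a_t = (r₁ + r₂)/2 = (10400 + 20800)/2 = 15600 km.
On the circular orbit at r = 20800 km, v_c = √(μ/r) = 2.3405 km/s.
Transfer-orbit speed at the same r (vis-viva, a = a_t): v_t = √[μ(2/r − 1/a_t)] = 1.9110 km/s.
Δv₂ = |v_t − v_c| = |1.9110 − 2.3405| = 0.4295 km/s.

Δv₂ = 429 m/s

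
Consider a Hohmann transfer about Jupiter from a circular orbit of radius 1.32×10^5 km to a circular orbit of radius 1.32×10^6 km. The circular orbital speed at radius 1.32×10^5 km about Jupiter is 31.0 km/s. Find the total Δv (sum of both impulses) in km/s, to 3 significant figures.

Δv = 16.4 km/s

From the circular-orbit relation v² = μ/r at r = 1.32×10^5 km: μ = v²r = (31.0)² × 1.32×10^5 = 1.26852×10^8 km³/s².
Transfer-ellipse semi-major axis a_t = (r₁ + r₂)/2 = (1.320×10^5 + 1.320×10^6)/2 = 7.260×10^5 km.
At r₁ the circular-orbit speed is v₁ = √(μ/r₁) = 31.00 km/s.
On the transfer ellipse at r₁, v² = μ(2/r − 1/a) gives v_p = √[μ(2/r₁ − 1/a_t)] = 41.80 km/s.
First burn Δv₁ = |v_p − v₁| = 10.80 km/s.
Circular speed at r₂: v₂ = √(μ/r₂) = 9.803 km/s.
Transfer-orbit speed at r₂: v_a = √[μ(2/r₂ − 1/a_t)] = 4.180 km/s.
Second burn Δv₂ = |v₂ − v_a| = 5.623 km/s.
Total Δv = Δv₁ + Δv₂ = 16.42 km/s.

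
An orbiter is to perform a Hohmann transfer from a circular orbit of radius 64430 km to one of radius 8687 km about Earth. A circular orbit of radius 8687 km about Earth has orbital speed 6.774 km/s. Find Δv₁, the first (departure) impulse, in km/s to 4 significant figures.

From the circular-orbit relation v² = μ/r at r = 8687 km: μ = v²r = (6.774)² × 8687 = 3.98621×10^5 km³/s².
Semi-major axis of the transfer orbit: a_t = (64430 + 8687)/2 = 36558.5 km.
Circular speed at r = 64430 km: v_c = √(μ/r) = 2.487 km/s.
Transfer-orbit speed at the same r (vis-viva, a = a_t): v_t = √[μ(2/r − 1/a_t)] = 1.212 km/s.
Δv₁ = |v_t − v_c| = |1.212 − 2.487| = 1.275 km/s.

Δv₁ = 1.275 km/s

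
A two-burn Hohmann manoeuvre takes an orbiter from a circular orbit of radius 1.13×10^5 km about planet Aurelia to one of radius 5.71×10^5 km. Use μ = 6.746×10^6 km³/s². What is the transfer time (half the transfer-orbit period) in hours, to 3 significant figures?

t = 67.2 hours

Transfer-ellipse semi-major axis a_t = (r₁ + r₂)/2 = (1.130×10^5 + 5.710×10^5)/2 = 3.420×10^5 km.
Transfer time t = π√(a_t³/μ) = π√((3.420×10^5)³ / 6.746×10^6) = 2.419×10^5 s.
Converting: 2.419×10^5 s ÷ 3600 s/hour = 67.2 hours.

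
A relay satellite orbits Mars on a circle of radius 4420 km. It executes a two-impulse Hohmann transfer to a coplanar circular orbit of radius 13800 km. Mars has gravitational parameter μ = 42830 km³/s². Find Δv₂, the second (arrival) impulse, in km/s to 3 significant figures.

Δv₂ = 0.535 km/s

Transfer-ellipse semi-major axis a_t = (r₁ + r₂)/2 = (4420 + 13800)/2 = 9110 km.
Circular speed at r = 13800 km: v_c = √(μ/r) = 1.7617 km/s.
Transfer-orbit speed at the same r (vis-viva, a = a_t): v_t = √[μ(2/r − 1/a_t)] = 1.2271 km/s.
Δv₂ = |v_t − v_c| = |1.2271 − 1.7617| = 0.5346 km/s.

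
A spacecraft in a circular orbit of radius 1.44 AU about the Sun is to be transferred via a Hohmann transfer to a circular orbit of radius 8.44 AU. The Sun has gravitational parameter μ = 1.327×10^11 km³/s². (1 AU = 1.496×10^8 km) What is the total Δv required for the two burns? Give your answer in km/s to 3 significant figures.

In km: r₁ = 1.44 × 1.496×10^8 = 2.15424×10^8 km; r₂ = 8.44 × 1.496×10^8 = 1.262624×10^9 km.
Semi-major axis of the transfer orbit: a_t = (2.15424×10^8 + 1.262624×10^9)/2 = 7.39024×10^8 km.
At r₁ the circular-orbit speed is v₁ = √(μ/r₁) = 24.819 km/s.
Transfer-orbit speed at r₁ (vis-viva equation): v_p = √[μ(2/r₁ − 1/a_t)] = 32.441 km/s.
First burn Δv₁ = |v_p − v₁| = 7.622 km/s.
Circular speed at r₂: v₂ = √(μ/r₂) = 10.252 km/s.
Transfer-orbit speed at r₂: v_a = √[μ(2/r₂ − 1/a_t)] = 5.5350 km/s.
Second burn Δv₂ = |v₂ − v_a| = 4.717 km/s.
Total Δv = Δv₁ + Δv₂ = 12.34 km/s.

Δv = 12.3 km/s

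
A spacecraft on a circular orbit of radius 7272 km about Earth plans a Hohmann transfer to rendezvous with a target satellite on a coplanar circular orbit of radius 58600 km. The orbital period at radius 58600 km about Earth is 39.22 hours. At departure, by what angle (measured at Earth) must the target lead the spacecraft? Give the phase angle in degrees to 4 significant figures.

From Kepler's third law T² = 4π²r³/μ at r = 58600 km, T = 39.22 hours = 39.22 × 3600 s = 1.41192×10^5 s: μ = 4π²r³/T² = 3.98504×10^5 km³/s².
Semi-major axis of the transfer orbit: a_t = (7272 + 58600)/2 = 32936 km.
Transfer time t = π√(a_t³/μ) = 29746.8 s.
The target's mean motion on its circular orbit is ω₂ = √(μ/r₂³) = 4.45010×10^-5 rad/s.
Angle swept by the target during transfer: ω₂·t = 1.32376 rad = 75.846°.
The spacecraft traverses 180° on the transfer ellipse, so the target must lead by 180° − 75.846° = 104.2°.

φ = 104.2°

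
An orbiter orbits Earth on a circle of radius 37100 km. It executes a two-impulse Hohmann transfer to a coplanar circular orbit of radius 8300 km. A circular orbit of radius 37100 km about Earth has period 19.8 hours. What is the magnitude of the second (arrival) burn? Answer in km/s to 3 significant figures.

From Kepler's third law T² = 4π²r³/μ at r = 37100 km, T = 19.8 hours = 19.8 × 3600 s = 71280 s: μ = 4π²r³/T² = 3.96777×10^5 km³/s².
Semi-major axis of the transfer orbit: a_t = (37100 + 8300)/2 = 22700 km.
On the circular orbit at r = 8300 km, v_c = √(μ/r) = 6.914 km/s.
Vis-viva on the transfer ellipse at r = 8300 km gives v_t = √[μ(2/r − 1/a_t)] = 8.839 km/s.
Δv₂ = |v_t − v_c| = |8.839 − 6.914| = 1.925 km/s.

Δv₂ = 1.93 km/s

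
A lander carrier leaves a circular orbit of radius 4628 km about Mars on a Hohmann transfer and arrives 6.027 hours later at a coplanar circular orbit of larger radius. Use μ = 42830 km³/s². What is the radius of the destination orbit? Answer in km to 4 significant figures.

Transfer time t = 6.027 hours = 21697.2 s, and t = π√(a_t³/μ).
So a_t = (μ t²/π²)^(1/3) = (42830 × (21697.2)² / π²)^(1/3) = 12689 km.
Since a_t = (r₁ + r₂)/2, r₂ = 2a_t − r₁ = 2×12689 − 4628 = 20750 km.

r₂ = 20750 km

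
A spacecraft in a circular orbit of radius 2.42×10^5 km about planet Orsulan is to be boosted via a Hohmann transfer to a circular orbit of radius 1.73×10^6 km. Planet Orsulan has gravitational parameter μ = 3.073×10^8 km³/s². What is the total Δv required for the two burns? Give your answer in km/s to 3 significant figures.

Semi-major axis of the transfer orbit: a_t = (2.420×10^5 + 1.730×10^6)/2 = 9.860×10^5 km.
Circular speed at r₁: v₁ = √(μ/r₁) = √(3.073×10^8/2.420×10^5) = 35.635 km/s.
Transfer-orbit speed at r₁ (vis-viva): v_p = √[μ(2/r₁ − 1/a_t)] = 47.202 km/s.
First burn Δv₁ = |v_p − v₁| = 11.567 km/s.
At r₂, v₂ = √(μ/r₂) = 13.3278 km/s.
Transfer-orbit speed at r₂: v_a = √[μ(2/r₂ − 1/a_t)] = 6.60279 km/s.
Second burn Δv₂ = |v₂ − v_a| = 6.7250 km/s.
Δv = Δv₁ + Δv₂ = 11.567 + 6.7250 = 18.29 km/s.

Δv = 18.3 km/s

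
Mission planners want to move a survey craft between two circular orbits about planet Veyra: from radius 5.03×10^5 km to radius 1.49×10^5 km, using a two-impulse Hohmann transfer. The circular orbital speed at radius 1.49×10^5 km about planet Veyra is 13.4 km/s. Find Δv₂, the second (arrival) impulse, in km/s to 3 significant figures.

Δv₂ = 3.24 km/s

From the circular-orbit relation v² = μ/r at r = 1.49×10^5 km: μ = v²r = (13.4)² × 1.49×10^5 = 2.67544×10^7 km³/s².
Transfer-ellipse semi-major axis a_t = (r₁ + r₂)/2 = (5.030×10^5 + 1.490×10^5)/2 = 3.260×10^5 km.
On the circular orbit at r = 1.490×10^5 km, v_c = √(μ/r) = 13.400 km/s.
Transfer-orbit speed at the same r (vis-viva, a = a_t): v_t = √[μ(2/r − 1/a_t)] = 16.645 km/s.
Δv₂ = |v_t − v_c| = |16.645 − 13.400| = 3.245 km/s.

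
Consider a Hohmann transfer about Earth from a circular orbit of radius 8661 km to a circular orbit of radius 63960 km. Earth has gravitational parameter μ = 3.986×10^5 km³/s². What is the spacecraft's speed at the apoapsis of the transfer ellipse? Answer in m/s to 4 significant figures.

Transfer-ellipse semi-major axis a_t = (r₁ + r₂)/2 = (8661 + 63960)/2 = 36310.5 km.
At apoapsis, r = 63960 km.
Applying v² = μ(2/r − 1/a_t): v = 1.219 km/s.

v = 1219 m/s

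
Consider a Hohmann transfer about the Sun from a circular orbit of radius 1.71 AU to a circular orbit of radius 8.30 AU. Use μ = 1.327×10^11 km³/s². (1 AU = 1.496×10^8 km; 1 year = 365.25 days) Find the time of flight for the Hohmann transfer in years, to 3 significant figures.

t = 5.60 years

In km: r₁ = 1.71 × 1.496×10^8 = 2.55816×10^8 km; r₂ = 8.30 × 1.496×10^8 = 1.24168×10^9 km.
Transfer-ellipse semi-major axis a_t = (r₁ + r₂)/2 = (2.55816×10^8 + 1.24168×10^9)/2 = 7.48748×10^8 km.
Half the transfer-orbit period gives t = π√(a_t³/μ) = 1.767×10^8 s.
Converting: 1.767×10^8 s ÷ 3.15576×10^7 s/year (365.25 × 86400) = 5.60 years.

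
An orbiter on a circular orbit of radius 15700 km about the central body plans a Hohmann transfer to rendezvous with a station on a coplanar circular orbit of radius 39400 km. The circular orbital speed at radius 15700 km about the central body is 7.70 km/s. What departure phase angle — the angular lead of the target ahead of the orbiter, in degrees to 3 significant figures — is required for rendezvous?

φ = 74.8°

From the circular-orbit relation v² = μ/r at r = 15700 km: μ = v²r = (7.70)² × 15700 = 9.30853×10^5 km³/s².
Semi-major axis of the transfer orbit: a_t = (15700 + 39400)/2 = 27550 km.
The half-period of the transfer ellipse is t = π√(a_t³/μ) = 14889.9 s.
The target's mean motion on its circular orbit is ω₂ = √(μ/r₂³) = 1.23366×10^-4 rad/s.
Angle swept by the target during transfer: ω₂·t = 1.8369 rad = 105.2°.
Arrival is 180° from departure on the ellipse, so φ = 180° − 105.2° = 74.8°.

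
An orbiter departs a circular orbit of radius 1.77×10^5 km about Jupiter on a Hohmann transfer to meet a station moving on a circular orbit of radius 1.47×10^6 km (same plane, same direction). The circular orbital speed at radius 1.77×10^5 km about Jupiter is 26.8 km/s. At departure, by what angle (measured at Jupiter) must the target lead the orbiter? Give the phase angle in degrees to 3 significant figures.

From the circular-orbit relation v² = μ/r at r = 1.77×10^5 km: μ = v²r = (26.8)² × 1.77×10^5 = 1.27128×10^8 km³/s².
Transfer-ellipse semi-major axis a_t = (r₁ + r₂)/2 = (1.770×10^5 + 1.470×10^6)/2 = 8.235×10^5 km.
The half-period of the transfer ellipse is t = π√(a_t³/μ) = 2.082207×10^5 s.
Target angular speed ω₂ = √(μ/r₂³) = 6.326237×10^-6 rad/s.
Angle swept by the target during transfer: ω₂·t = 1.31725 rad = 75.47°.
Arrival is 180° from departure on the ellipse, so φ = 180° − 75.47° = 105°.

φ = 105°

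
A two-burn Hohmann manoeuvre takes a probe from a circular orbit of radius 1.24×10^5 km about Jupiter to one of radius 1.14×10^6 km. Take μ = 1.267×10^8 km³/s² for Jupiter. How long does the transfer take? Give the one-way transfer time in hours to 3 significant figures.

t = 39.0 hours

Semi-major axis of the transfer orbit: a_t = (1.240×10^5 + 1.140×10^6)/2 = 6.320×10^5 km.
Half the transfer-orbit period gives t = π√(a_t³/μ) = 1.4023×10^5 s.
Converting: 1.4023×10^5 s ÷ 3600 s/hour = 39.0 hours.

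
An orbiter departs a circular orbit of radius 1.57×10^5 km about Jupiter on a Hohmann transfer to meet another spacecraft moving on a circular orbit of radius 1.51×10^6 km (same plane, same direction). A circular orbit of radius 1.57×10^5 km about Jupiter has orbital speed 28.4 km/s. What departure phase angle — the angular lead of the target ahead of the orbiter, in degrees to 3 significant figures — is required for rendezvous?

From the circular-orbit relation v² = μ/r at r = 1.57×10^5 km: μ = v²r = (28.4)² × 1.57×10^5 = 1.26630×10^8 km³/s².
The Hohmann ellipse has a_t = (r₁ + r₂)/2 = 8.335×10^5 km.
The half-period of the transfer ellipse is t = π√(a_t³/μ) = 2.1244×10^5 s.
Target angular speed ω₂ = √(μ/r₂³) = 6.0646×10^-6 rad/s.
Angle swept by the target during transfer: ω₂·t = 1.2884 rad = 73.82°.
The orbiter traverses 180° on the transfer ellipse, so the target must lead by 180° − 73.82° = 106°.

φ = 106°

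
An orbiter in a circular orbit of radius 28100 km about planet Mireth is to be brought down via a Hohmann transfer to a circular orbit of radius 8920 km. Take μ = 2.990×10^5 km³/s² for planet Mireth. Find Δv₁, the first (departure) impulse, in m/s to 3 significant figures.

The Hohmann ellipse has a_t = (r₁ + r₂)/2 = 18510 km.
On the circular orbit at r = 28100 km, v_c = √(μ/r) = 3.261989 km/s.
Transfer-orbit speed at the same r (vis-viva, a = a_t): v_t = √[μ(2/r − 1/a_t)] = 2.264444 km/s.
Δv₁ = |v_t − v_c| = |2.264444 − 3.261989| = 0.9975 km/s.

Δv₁ = 998 m/s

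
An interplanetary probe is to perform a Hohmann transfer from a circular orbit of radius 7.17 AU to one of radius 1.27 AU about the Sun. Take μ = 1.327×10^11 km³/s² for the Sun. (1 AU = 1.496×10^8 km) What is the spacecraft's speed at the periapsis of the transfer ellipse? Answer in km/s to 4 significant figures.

v = 34.45 km/s

In km: r₁ = 7.17 × 1.496×10^8 = 1.072632×10^9 km; r₂ = 1.27 × 1.496×10^8 = 1.89992×10^8 km.
Semi-major axis of the transfer orbit: a_t = (1.072632×10^9 + 1.89992×10^8)/2 = 6.31312×10^8 km.
At periapsis, r = 1.89992×10^8 km.
Applying v² = μ(2/r − 1/a_t): v = 34.45 km/s.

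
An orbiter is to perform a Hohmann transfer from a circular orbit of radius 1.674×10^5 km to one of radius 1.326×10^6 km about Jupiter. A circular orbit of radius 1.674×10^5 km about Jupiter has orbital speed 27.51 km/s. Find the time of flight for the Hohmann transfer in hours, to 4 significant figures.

t = 50.03 hours

From the circular-orbit relation v² = μ/r at r = 1.674×10^5 km: μ = v²r = (27.51)² × 1.674×10^5 = 1.26688×10^8 km³/s².
The Hohmann ellipse has a_t = (r₁ + r₂)/2 = 7.467×10^5 km.
By Kepler's third law the transfer-orbit period is T = 2π√(a_t³/μ), so t = T/2 = 1.801×10^5 s.
Converting: 1.801×10^5 s ÷ 3600 s/hour = 50.03 hours.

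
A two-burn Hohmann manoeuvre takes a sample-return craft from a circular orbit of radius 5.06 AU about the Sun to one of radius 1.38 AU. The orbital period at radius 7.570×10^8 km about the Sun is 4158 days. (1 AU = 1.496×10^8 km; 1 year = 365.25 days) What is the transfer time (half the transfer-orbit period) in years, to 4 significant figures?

From Kepler's third law T² = 4π²r³/μ at r = 7.570×10^8 km, T = 4158 days = 4158 × 86400 s = 3.592512×10^8 s: μ = 4π²r³/T² = 1.32694×10^11 km³/s².
In km: r₁ = 5.06 × 1.496×10^8 = 7.56976×10^8 km; r₂ = 1.38 × 1.496×10^8 = 2.06448×10^8 km.
The Hohmann ellipse has a_t = (r₁ + r₂)/2 = 4.81712×10^8 km.
Transfer time t = π√(a_t³/μ) = π√((4.81712×10^8)³ / 1.32694×10^11) = 9.118×10^7 s.
Converting: 9.118×10^7 s ÷ 3.15576×10^7 s/year (365.25 × 86400) = 2.889 years.

t = 2.889 years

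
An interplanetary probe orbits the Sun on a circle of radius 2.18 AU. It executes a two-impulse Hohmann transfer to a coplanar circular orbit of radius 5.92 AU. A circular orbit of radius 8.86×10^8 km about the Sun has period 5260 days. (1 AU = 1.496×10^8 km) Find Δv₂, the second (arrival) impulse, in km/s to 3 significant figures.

Δv₂ = 3.26 km/s

From Kepler's third law T² = 4π²r³/μ at r = 8.86×10^8 km, T = 5260 days = 5260 × 86400 s = 4.54464×10^8 s: μ = 4π²r³/T² = 1.32942×10^11 km³/s².
In km: r₁ = 2.18 × 1.496×10^8 = 3.26128×10^8 km; r₂ = 5.92 × 1.496×10^8 = 8.85632×10^8 km.
Transfer-ellipse semi-major axis a_t = (r₁ + r₂)/2 = (3.26128×10^8 + 8.85632×10^8)/2 = 6.0588×10^8 km.
On the circular orbit at r = 8.85632×10^8 km, v_c = √(μ/r) = 12.252 km/s.
Vis-viva on the transfer ellipse at r = 8.85632×10^8 km gives v_t = √[μ(2/r − 1/a_t)] = 8.9889 km/s.
Δv₂ = |v_t − v_c| = |8.9889 − 12.252| = 3.263 km/s.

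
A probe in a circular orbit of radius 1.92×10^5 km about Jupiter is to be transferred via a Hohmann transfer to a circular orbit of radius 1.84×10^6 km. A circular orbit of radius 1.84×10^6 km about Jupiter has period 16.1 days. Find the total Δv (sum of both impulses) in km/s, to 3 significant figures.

Δv = 13.6 km/s

From Kepler's third law T² = 4π²r³/μ at r = 1.84×10^6 km, T = 16.1 days = 16.1 × 86400 s = 1.39104×10^6 s: μ = 4π²r³/T² = 1.27097×10^8 km³/s².
Semi-major axis of the transfer orbit: a_t = (1.920×10^5 + 1.840×10^6)/2 = 1.016×10^6 km.
At r₁ the circular-orbit speed is v₁ = √(μ/r₁) = 25.729 km/s.
Transfer-orbit speed at r₁ (vis-viva): v_p = √[μ(2/r₁ − 1/a_t)] = 34.624 km/s.
First burn Δv₁ = |v_p − v₁| = 8.895 km/s.
Circular speed at r₂: v₂ = √(μ/r₂) = 8.311 km/s.
Transfer-orbit speed at r₂: v_a = √[μ(2/r₂ − 1/a_t)] = 3.613 km/s.
Second burn Δv₂ = |v₂ − v_a| = 4.698 km/s.
Δv = Δv₁ + Δv₂ = 8.895 + 4.698 = 13.59 km/s.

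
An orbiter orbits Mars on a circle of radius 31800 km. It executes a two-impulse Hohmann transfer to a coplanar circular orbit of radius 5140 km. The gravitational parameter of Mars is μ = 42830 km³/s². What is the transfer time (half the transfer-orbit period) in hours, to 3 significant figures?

The Hohmann ellipse has a_t = (r₁ + r₂)/2 = 18470 km.
Transfer time t = π√(a_t³/μ) = π√((18470)³ / 42830) = 38100 s.
Converting: 38100 s ÷ 3600 s/hour = 10.6 hours.

t = 10.6 hours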